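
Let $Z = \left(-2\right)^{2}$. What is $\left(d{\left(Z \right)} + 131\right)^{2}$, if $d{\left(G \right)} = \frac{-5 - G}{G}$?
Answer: $\frac{265225}{16} \approx 16577.0$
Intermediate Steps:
$Z = 4$
$d{\left(G \right)} = \frac{-5 - G}{G}$
$\left(d{\left(Z \right)} + 131\right)^{2} = \left(\frac{-5 - 4}{4} + 131\right)^{2} = \left(\frac{1}{4} \left(-9\right) + 131\right)^{2} = \left(- \frac{9}{4} + 131\right)^{2} = \left(\frac{515}{4}\right)^{2} = \frac{265225}{16}$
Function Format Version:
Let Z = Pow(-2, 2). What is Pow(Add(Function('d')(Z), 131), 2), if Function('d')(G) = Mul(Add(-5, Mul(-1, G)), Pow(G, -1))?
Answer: Rational(265225, 16) ≈ 16577.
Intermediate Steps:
Z = 4
Function('d')(G) = Mul(Pow(G, -1), Add(-5, Mul(-1, G)))
Pow(Add(Function('d')(Z), 131), 2) = Pow(Add(Mul(Pow(4, -1), Add(-5, Mul(-1, 4))), 131), 2) = Pow(Add(Mul(Rational(1, 4), Add(-5, -4)), 131), 2) = Pow(Add(Mul(Rational(1, 4), -9), 131), 2) = Pow(Add(Rational(-9, 4), 131), 2) = Pow(Rational(515, 4), 2) = Rational(265225, 16)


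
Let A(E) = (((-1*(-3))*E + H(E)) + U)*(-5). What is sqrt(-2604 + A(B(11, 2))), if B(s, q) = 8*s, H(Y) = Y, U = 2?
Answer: 27*I*sqrt(6) ≈ 66.136*I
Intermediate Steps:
A(E) = -10 - 20*E (A(E) = (((-1*(-3))*E + E) + 2)*(-5) = ((3*E + E) + 2)*(-5) = (4*E + 2)*(-5) = (2 + 4*E)*(-5) = -10 - 20*E)
sqrt(-2604 + A(B(11, 2))) = sqrt(-2604 + (-10 - 160*11)) = sqrt(-2604 + (-10 - 20*88)) = sqrt(-2604 + (-10 - 1760)) = sqrt(-2604 - 1770) = sqrt(-4374) = 27*I*sqrt(6)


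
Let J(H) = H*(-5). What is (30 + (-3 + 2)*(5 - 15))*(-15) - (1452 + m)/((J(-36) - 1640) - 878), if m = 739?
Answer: -200087/334 ≈ -599.06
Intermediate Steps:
J(H) = -5*H
(30 + (-3 + 2)*(5 - 15))*(-15) - (1452 + m)/((J(-36) - 1640) - 878) = (30 + (-3 + 2)*(5 - 15))*(-15) - (1452 + 739)/((-5*(-36) - 1640) - 878) = (30 - 1*(-10))*(-15) - 2191/((180 - 1640) - 878) = (30 + 10)*(-15) - 2191/(-1460 - 878) = 40*(-15) - 2191/(-2338) = -600 - 2191*(-1)/2338 = -600 - 1*(-313/334) = -600 + 313/334 = -200087/334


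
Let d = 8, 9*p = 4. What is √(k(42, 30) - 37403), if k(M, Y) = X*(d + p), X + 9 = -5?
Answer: I*√337691/3 ≈ 193.7*I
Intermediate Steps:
p = 4/9 (p = (⅑)*4 = 4/9 ≈ 0.44444)
X = -14 (X = -9 - 5 = -14)
k(M, Y) = -1064/9 (k(M, Y) = -14*(8 + 4/9) = -14*76/9 = -1064/9)
√(k(42, 30) - 37403) = √(-1064/9 - 37403) = √(-337691/9) = I*√337691/3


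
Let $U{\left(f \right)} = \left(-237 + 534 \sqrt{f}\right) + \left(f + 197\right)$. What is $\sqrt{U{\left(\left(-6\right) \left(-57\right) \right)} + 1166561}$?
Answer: $\sqrt{1166863 + 1602 \sqrt{38}} \approx 1084.8$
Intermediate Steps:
$U{\left(f \right)} = -40 + f + 534 \sqrt{f}$ ($U{\left(f \right)} = \left(-237 + 534 \sqrt{f}\right) + \left(197 + f\right) = -40 + f + 534 \sqrt{f}$)
$\sqrt{U{\left(\left(-6\right) \left(-57\right) \right)} + 1166561} = \sqrt{\left(-40 - -342 + 534 \sqrt{\left(-6\right) \left(-57\right)}\right) + 1166561} = \sqrt{\left(-40 + 342 + 534 \sqrt{342}\right) + 1166561} = \sqrt{\left(-40 + 342 + 534 \cdot 3 \sqrt{38}\right) + 1166561} = \sqrt{\left(-40 + 342 + 1602 \sqrt{38}\right) + 1166561} = \sqrt{\left(302 + 1602 \sqrt{38}\right) + 1166561} = \sqrt{1166863 + 1602 \sqrt{38}}$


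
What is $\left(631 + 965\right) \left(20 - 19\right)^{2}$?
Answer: $1596$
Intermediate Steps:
$\left(631 + 965\right) \left(20 - 19\right)^{2} = 1596 \cdot 1^{2} = 1596 \cdot 1 = 1596$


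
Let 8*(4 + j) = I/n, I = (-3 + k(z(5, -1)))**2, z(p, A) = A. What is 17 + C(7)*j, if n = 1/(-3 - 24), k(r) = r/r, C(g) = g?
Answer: -211/2 ≈ -105.50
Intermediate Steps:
k(r) = 1
I = 4 (I = (-3 + 1)**2 = (-2)**2 = 4)
n = -1/27 (n = 1/(-27) = -1/27 ≈ -0.037037)
j = -35/2 (j = -4 + (4/(-1/27))/8 = -4 + (4*(-27))/8 = -4 + (1/8)*(-108) = -4 - 27/2 = -35/2 ≈ -17.500)
17 + C(7)*j = 17 + 7*(-35/2) = 17 - 245/2 = -211/2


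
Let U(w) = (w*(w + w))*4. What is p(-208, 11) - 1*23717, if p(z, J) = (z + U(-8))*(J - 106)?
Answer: -52597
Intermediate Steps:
U(w) = 8*w**2 (U(w) = (w*(2*w))*4 = (2*w**2)*4 = 8*w**2)
p(z, J) = (-106 + J)*(512 + z) (p(z, J) = (z + 8*(-8)**2)*(J - 106) = (z + 8*64)*(-106 + J) = (z + 512)*(-106 + J) = (512 + z)*(-106 + J) = (-106 + J)*(512 + z))
p(-208, 11) - 1*23717 = (-54272 - 106*(-208) + 512*11 + 11*(-208)) - 1*23717 = (-54272 + 22048 + 5632 - 2288) - 23717 = -28880 - 23717 = -52597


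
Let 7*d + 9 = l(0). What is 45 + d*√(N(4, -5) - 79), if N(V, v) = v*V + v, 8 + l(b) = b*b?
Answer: 45 - 34*I*√26/7 ≈ 45.0 - 24.767*I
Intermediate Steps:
l(b) = -8 + b² (l(b) = -8 + b*b = -8 + b²)
d = -17/7 (d = -9/7 + (-8 + 0²)/7 = -9/7 + (-8 + 0)/7 = -9/7 + (⅐)*(-8) = -9/7 - 8/7 = -17/7 ≈ -2.4286)
N(V, v) = v + V*v (N(V, v) = V*v + v = v + V*v)
45 + d*√(N(4, -5) - 79) = 45 - 17*√(-5*(1 + 4) - 79)/7 = 45 - 17*√(-5*5 - 79)/7 = 45 - 17*√(-25 - 79)/7 = 45 - 34*I*√26/7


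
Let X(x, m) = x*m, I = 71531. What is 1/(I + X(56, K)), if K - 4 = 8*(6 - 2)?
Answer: 1/73547 ≈ 1.3597e-5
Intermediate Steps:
K = 36 (K = 4 + 8*(6 - 2) = 4 + 8*4 = 4 + 32 = 36)
X(x, m) = m*x
1/(I + X(56, K)) = 1/(71531 + 36*56) = 1/(71531 + 2016) = 1/73547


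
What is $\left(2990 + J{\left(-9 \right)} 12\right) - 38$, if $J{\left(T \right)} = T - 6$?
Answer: $2772$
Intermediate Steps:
$J{\left(T \right)} = -6 + T$
$\left(2990 + J{\left(-9 \right)} 12\right) - 38 = \left(2990 + \left(-6 - 9\right) 12\right) - 38 = \left(2990 - 180\right) - 38 = 2810 - 38 = 2772$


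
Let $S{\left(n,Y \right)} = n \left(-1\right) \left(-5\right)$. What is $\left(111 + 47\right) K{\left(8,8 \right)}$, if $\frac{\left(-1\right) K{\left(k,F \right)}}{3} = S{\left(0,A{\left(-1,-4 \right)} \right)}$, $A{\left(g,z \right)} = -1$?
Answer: $0$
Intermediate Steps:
$S{\left(n,Y \right)} = 5 n$ ($S{\left(n,Y \right)} = - n \left(-5\right) = 5 n$)
$K{\left(k,F \right)} = 0$ ($K{\left(k,F \right)} = - 3 \cdot 5 \cdot 0 = \left(-3\right) 0 = 0$)
$\left(111 + 47\right) K{\left(8,8 \right)} = \left(111 + 47\right) 0 = 158 \cdot 0 = 0$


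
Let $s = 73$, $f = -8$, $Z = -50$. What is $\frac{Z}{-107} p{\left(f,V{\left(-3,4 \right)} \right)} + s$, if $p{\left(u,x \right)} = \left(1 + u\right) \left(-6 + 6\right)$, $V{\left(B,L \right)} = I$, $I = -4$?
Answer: $73$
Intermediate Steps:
$V{\left(B,L \right)} = -4$
$p{\left(u,x \right)} = 0$ ($p{\left(u,x \right)} = \left(1 + u\right) 0 = 0$)
$\frac{Z}{-107} p{\left(f,V{\left(-3,4 \right)} \right)} + s = - \frac{50}{-107} \cdot 0 + 73 = \left(-50\right) \left(- \frac{1}{107}\right) 0 + 73 = \frac{50}{107} \cdot 0 + 73 = 0 + 73 = 73$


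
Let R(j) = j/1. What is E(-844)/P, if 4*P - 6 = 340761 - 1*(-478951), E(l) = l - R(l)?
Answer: 0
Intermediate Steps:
R(j) = j (R(j) = j*1 = j)
E(l) = 0 (E(l) = l - l = 0)
P = 409859/2 (P = 3/2 + (340761 - 1*(-478951))/4 = 3/2 + (340761 + 478951)/4 = 3/2 + (¼)*819712 = 3/2 + 204928 = 409859/2 ≈ 2.0493e+5)
E(-844)/P = 0/(409859/2) = 0*(2/409859) = 0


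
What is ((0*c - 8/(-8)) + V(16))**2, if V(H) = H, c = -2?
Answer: 289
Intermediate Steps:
((0*c - 8/(-8)) + V(16))**2 = ((0*(-2) - 8/(-8)) + 16)**2 = ((0 - 8*(-1/8)) + 16)**2 = ((0 + 1) + 16)**2 = (1 + 16)**2 = 17**2 = 289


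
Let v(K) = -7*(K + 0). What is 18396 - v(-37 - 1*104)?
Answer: 17409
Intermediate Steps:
v(K) = -7*K
18396 - v(-37 - 1*104) = 18396 - (-7)*(-37 - 1*104) = 18396 - (-7)*(-37 - 104) = 18396 - (-7)*(-141) = 18396 - 1*987 = 18396 - 987 = 17409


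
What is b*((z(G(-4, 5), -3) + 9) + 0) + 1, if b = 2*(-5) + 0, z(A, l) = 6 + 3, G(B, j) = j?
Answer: -179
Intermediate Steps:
z(A, l) = 9
b = -10 (b = -10 + 0 = -10)
b*((z(G(-4, 5), -3) + 9) + 0) + 1 = -10*((9 + 9) + 0) + 1 = -10*(18 + 0) + 1 = -10*18 + 1 = -180 + 1 = -179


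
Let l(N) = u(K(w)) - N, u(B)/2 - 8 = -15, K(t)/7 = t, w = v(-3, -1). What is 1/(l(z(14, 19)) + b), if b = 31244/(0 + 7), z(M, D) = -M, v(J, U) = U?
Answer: 7/31244 ≈ 0.00022404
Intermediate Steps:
w = -1
K(t) = 7*t
u(B) = -14 (u(B) = 16 + 2*(-15) = 16 - 30 = -14)
l(N) = -14 - N
b = 31244/7 ≈ 4463.4
1/(l(z(14, 19)) + b) = 1/((-14 - (-1)*14) + 31244/7) = 1/((-14 - 1*(-14)) + 31244/7) = 1/((-14 + 14) + 31244/7) = 1/(0 + 31244/7) = 1/(31244/7) = 7/31244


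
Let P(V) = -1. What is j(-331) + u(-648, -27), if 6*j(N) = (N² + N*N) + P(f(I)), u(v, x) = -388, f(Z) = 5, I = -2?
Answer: 216793/6 ≈ 36132.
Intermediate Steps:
j(N) = -⅙ + N²/3 (j(N) = ((N² + N*N) - 1)/6 = ((N² + N²) - 1)/6 = (2*N² - 1)/6 = (-1 + 2*N²)/6 = -⅙ + N²/3)
j(-331) + u(-648, -27) = (-⅙ + (⅓)*(-331)²) - 388 = (-⅙ + (⅓)*109561) - 388 = (-⅙ + 109561/3) - 388 = 219121/6 - 388 = 216793/6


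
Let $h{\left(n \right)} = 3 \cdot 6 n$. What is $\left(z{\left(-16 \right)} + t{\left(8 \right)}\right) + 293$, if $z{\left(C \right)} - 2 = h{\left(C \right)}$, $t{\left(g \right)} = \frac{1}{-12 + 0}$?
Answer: $\frac{83}{12} \approx 6.9167$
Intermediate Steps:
$t{\left(g \right)} = - \frac{1}{12}$ ($t{\left(g \right)} = \frac{1}{-12} = - \frac{1}{12}$)
$h{\left(n \right)} = 18 n$
$z{\left(C \right)} = 2 + 18 C$
$\left(z{\left(-16 \right)} + t{\left(8 \right)}\right) + 293 = \left(\left(2 + 18 \left(-16\right)\right) - \frac{1}{12}\right) + 293 = \left(\left(2 - 288\right) - \frac{1}{12}\right) + 293 = \left(-286 - \frac{1}{12}\right) + 293 = - \frac{3433}{12} + 293 = \frac{83}{12}$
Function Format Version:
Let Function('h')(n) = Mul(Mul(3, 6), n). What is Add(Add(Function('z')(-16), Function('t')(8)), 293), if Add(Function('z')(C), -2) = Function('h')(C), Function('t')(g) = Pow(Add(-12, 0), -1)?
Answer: Rational(83, 12) ≈ 6.9167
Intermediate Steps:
Function('t')(g) = Rational(-1, 12) (Function('t')(g) = Pow(-12, -1) = Rational(-1, 12))
Function('h')(n) = Mul(18, n)
Function('z')(C) = Add(2, Mul(18, C))
Add(Add(Function('z')(-16), Function('t')(8)), 293) = Add(Add(Add(2, Mul(18, -16)), Rational(-1, 12)), 293) = Add(Add(Add(2, -288), Rational(-1, 12)), 293) = Add(Add(-286, Rational(-1, 12)), 293) = Add(Rational(-3433, 12), 293) = Rational(83, 12)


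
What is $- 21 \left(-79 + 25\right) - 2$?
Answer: $1132$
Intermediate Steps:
$- 21 \left(-79 + 25\right) - 2 = \left(-21\right) \left(-54\right) - 2 = 1134 - 2 = 1132$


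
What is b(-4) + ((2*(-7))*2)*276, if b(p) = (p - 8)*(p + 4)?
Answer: -7728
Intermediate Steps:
b(p) = (-8 + p)*(4 + p)
b(-4) + ((2*(-7))*2)*276 = (-32 + (-4)² - 4*(-4)) + ((2*(-7))*2)*276 = (-32 + 16 + 16) - 14*2*276 = 0 - 28*276 = 0 - 7728 = -7728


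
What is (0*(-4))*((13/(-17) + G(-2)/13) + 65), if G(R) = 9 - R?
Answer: 0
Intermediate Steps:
(0*(-4))*((13/(-17) + G(-2)/13) + 65) = (0*(-4))*((13/(-17) + (9 - 1*(-2))/13) + 65) = 0*((13*(-1/17) + (9 + 2)*(1/13)) + 65) = 0*((-13/17 + 11*(1/13)) + 65) = 0*((-13/17 + 11/13) + 65) = 0*(18/221 + 65) = 0*(14383/221) = 0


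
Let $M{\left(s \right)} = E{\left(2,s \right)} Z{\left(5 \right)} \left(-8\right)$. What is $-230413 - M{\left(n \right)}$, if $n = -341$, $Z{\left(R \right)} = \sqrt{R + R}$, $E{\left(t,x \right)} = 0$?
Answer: $-230413$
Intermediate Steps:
$Z{\left(R \right)} = \sqrt{2} \sqrt{R}$ ($Z{\left(R \right)} = \sqrt{2 R} = \sqrt{2} \sqrt{R}$)
$M{\left(s \right)} = 0$ ($M{\left(s \right)} = 0 \sqrt{2} \sqrt{5} \left(-8\right) = 0 \sqrt{10} \left(-8\right) = 0 \left(-8\right) = 0$)
$-230413 - M{\left(n \right)} = -230413 - 0 = -230413 + 0 = -230413$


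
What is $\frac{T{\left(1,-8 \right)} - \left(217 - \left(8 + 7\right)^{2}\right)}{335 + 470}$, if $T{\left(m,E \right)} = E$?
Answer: $0$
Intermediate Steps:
$\frac{T{\left(1,-8 \right)} - \left(217 - \left(8 + 7\right)^{2}\right)}{335 + 470} = \frac{-8 - \left(217 - \left(8 + 7\right)^{2}\right)}{335 + 470} = \frac{-8 - \left(217 - 15^{2}\right)}{805} = \left(-8 + \left(225 - 217\right)\right) \frac{1}{805} = \left(-8 + 8\right) \frac{1}{805} = 0 \cdot \frac{1}{805} = 0$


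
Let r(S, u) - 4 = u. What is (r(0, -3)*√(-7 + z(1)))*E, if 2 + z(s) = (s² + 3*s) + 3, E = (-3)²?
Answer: 9*I*√2 ≈ 12.728*I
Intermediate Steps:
r(S, u) = 4 + u
E = 9
z(s) = 1 + s² + 3*s (z(s) = -2 + ((s² + 3*s) + 3) = -2 + (3 + s² + 3*s) = 1 + s² + 3*s)
(r(0, -3)*√(-7 + z(1)))*E = ((4 - 3)*√(-7 + (1 + 1² + 3*1)))*9 = (1*√(-7 + (1 + 1 + 3)))*9 = (1*√(-7 + 5))*9 = (1*√(-2))*9 = (1*(I*√2))*9 = (I*√2)*9 = 9*I*√2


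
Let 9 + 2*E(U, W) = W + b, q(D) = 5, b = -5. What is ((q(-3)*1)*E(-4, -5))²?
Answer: 9025/4 ≈ 2256.3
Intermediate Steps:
E(U, W) = -7 + W/2 (E(U, W) = -9/2 + (W - 5)/2 = -9/2 + (-5 + W)/2 = -9/2 + (-5/2 + W/2) = -7 + W/2)
((q(-3)*1)*E(-4, -5))² = ((5*1)*(-7 + (½)*(-5)))² = (5*(-7 - 5/2))² = (5*(-19/2))² = (-95/2)² = 9025/4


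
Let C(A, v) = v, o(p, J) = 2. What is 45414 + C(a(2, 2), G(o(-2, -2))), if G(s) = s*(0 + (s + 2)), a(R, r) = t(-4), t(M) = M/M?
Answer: 45422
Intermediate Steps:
t(M) = 1
a(R, r) = 1
G(s) = s*(2 + s) (G(s) = s*(0 + (2 + s)) = s*(2 + s))
45414 + C(a(2, 2), G(o(-2, -2))) = 45414 + 2*(2 + 2) = 45414 + 2*4 = 45414 + 8 = 45422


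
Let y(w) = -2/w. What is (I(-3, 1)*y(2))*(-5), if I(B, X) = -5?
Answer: -25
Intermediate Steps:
(I(-3, 1)*y(2))*(-5) = -(-10)/2*(-5) = -5*(-1)*(-5) = 5*(-5) = -25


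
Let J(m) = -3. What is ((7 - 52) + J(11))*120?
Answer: -5760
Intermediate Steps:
((7 - 52) + J(11))*120 = ((7 - 52) - 3)*120 = (-45 - 3)*120 = -48*120 = -5760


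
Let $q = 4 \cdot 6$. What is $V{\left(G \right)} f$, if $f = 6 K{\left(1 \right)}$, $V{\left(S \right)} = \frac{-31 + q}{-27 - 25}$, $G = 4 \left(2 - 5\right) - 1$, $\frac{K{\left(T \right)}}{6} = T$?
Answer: $\frac{63}{13} \approx 4.8462$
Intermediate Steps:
$K{\left(T \right)} = 6 T$
$q = 24$
$G = -13$ ($G = 4 \left(2 - 5\right) - 1 = 4 \left(-3\right) - 1 = -12 - 1 = -13$)
$V{\left(S \right)} = \frac{7}{52}$ ($V{\left(S \right)} = \frac{-31 + 24}{-27 - 25} = - \frac{7}{-52} = \left(-7\right) \left(- \frac{1}{52}\right) = \frac{7}{52}$)
$f = 36$ ($f = 6 \cdot 6 \cdot 1 = 6 \cdot 6 = 36$)
$V{\left(G \right)} f = \frac{7}{52} \cdot 36 = \frac{63}{13}$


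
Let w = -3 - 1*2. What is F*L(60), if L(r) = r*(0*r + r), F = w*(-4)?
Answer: 72000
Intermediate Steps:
w = -5 (w = -3 - 2 = -5)
F = 20 (F = -5*(-4) = 20)
L(r) = r**2 (L(r) = r*(0 + r) = r*r = r**2)
F*L(60) = 20*60**2 = 20*3600 = 72000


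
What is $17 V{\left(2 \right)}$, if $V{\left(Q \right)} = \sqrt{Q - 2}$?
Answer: $0$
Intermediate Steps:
$V{\left(Q \right)} = \sqrt{-2 + Q}$
$17 V{\left(2 \right)} = 17 \sqrt{-2 + 2} = 17 \sqrt{0} = 17 \cdot 0 = 0$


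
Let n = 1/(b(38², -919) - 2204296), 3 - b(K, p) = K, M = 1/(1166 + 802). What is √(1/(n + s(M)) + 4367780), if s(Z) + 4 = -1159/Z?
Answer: √12284126662599530818421051815631/1677033605031 ≈ 2089.9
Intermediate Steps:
M = 1/1968 ≈ 0.00050813
b(K, p) = 3 - K
n = -1/2205737 (n = 1/((3 - 1*38²) - 2204296) = 1/((3 - 1*1444) - 2204296) = 1/((3 - 1444) - 2204296) = 1/(-1441 - 2204296) = 1/(-2205737) = -1/2205737 ≈ -4.5336e-7)
s(Z) = -4 - 1159/Z
√(1/(n + s(M)) + 4367780) = √(1/(-1/2205737 + (-4 - 1159/1/1968)) + 4367780) = √(1/(-1/2205737 + (-4 - 1159*1968)) + 4367780) = √(1/(-1/2205737 + (-4 - 2280912)) + 4367780) = √(1/(-1/2205737 - 2280916) + 4367780) = √(1/(-5031100815093/2205737) + 4367780) = √(-2205737/5031100815093 + 4367780) = √(21974741518144697803/5031100815093) = √12284126662599530818421051815631/1677033605031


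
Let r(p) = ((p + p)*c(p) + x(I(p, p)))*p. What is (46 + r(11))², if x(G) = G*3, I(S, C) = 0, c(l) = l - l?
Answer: 2116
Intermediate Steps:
c(l) = 0
x(G) = 3*G
r(p) = 0 (r(p) = ((p + p)*0 + 3*0)*p = ((2*p)*0 + 0)*p = (0 + 0)*p = 0*p = 0)
(46 + r(11))² = (46 + 0)² = 46² = 2116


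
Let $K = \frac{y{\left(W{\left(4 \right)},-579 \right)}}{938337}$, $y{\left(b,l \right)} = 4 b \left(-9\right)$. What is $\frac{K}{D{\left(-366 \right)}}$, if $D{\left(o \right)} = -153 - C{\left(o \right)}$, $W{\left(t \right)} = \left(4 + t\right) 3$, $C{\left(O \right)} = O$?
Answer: $- \frac{96}{22207309} \approx -4.3229 \cdot 10^{-6}$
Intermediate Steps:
$W{\left(t \right)} = 12 + 3 t$
$y{\left(b,l \right)} = - 36 b$
$D{\left(o \right)} = -153 - o$
$K = - \frac{288}{312779}$ ($K = \frac{\left(-36\right) \left(12 + 3 \cdot 4\right)}{938337} = - 36 \left(12 + 12\right) \frac{1}{938337} = \left(-36\right) 24 \cdot \frac{1}{938337} = \left(-864\right) \frac{1}{938337} = - \frac{288}{312779} \approx -0.00092078$)
$\frac{K}{D{\left(-366 \right)}} = - \frac{288}{312779 \left(-153 - -366\right)} = - \frac{288}{312779 \left(-153 + 366\right)} = - \frac{288}{312779 \cdot 213} = \left(- \frac{288}{312779}\right) \frac{1}{213} = - \frac{96}{22207309}$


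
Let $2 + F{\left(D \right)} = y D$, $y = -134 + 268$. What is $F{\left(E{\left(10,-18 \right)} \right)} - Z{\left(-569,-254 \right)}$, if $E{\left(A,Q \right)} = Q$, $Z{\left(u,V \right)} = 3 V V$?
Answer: $-195962$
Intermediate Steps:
$Z{\left(u,V \right)} = 3 V^{2}$
$y = 134$
$F{\left(D \right)} = -2 + 134 D$
$F{\left(E{\left(10,-18 \right)} \right)} - Z{\left(-569,-254 \right)} = \left(-2 + 134 \left(-18\right)\right) - 3 \left(-254\right)^{2} = \left(-2 - 2412\right) - 3 \cdot 64516 = -2414 - 193548 = -195962$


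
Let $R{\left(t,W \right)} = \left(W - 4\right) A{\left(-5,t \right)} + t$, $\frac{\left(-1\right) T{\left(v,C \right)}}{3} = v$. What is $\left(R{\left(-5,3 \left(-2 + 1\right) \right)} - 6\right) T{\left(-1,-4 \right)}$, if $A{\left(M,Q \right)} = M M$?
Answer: $-558$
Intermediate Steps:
$T{\left(v,C \right)} = - 3 v$
$A{\left(M,Q \right)} = M^{2}$
$R{\left(t,W \right)} = -100 + t + 25 W$ ($R{\left(t,W \right)} = \left(W - 4\right) \left(-5\right)^{2} + t = \left(-4 + W\right) 25 + t = \left(-100 + 25 W\right) + t = -100 + t + 25 W$)
$\left(R{\left(-5,3 \left(-2 + 1\right) \right)} - 6\right) T{\left(-1,-4 \right)} = \left(\left(-100 - 5 + 25 \cdot 3 \left(-2 + 1\right)\right) - 6\right) \left(\left(-3\right) \left(-1\right)\right) = \left(\left(-100 - 5 + 25 \cdot 3 \left(-1\right)\right) - 6\right) 3 = \left(\left(-100 - 5 + 25 \left(-3\right)\right) - 6\right) 3 = \left(\left(-100 - 5 - 75\right) - 6\right) 3 = \left(-180 - 6\right) 3 = \left(-186\right) 3 = -558$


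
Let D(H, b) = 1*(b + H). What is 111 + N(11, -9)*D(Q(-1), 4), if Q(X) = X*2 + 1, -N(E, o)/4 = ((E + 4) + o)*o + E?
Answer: 627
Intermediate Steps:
N(E, o) = -4*E - 4*o*(4 + E + o) (N(E, o) = -4*(((E + 4) + o)*o + E) = -4*(((4 + E) + o)*o + E) = -4*((4 + E + o)*o + E) = -4*(o*(4 + E + o) + E) = -4*(E + o*(4 + E + o)) = -4*E - 4*o*(4 + E + o))
Q(X) = 1 + 2*X (Q(X) = 2*X + 1 = 1 + 2*X)
D(H, b) = H + b (D(H, b) = 1*(H + b) = H + b)
111 + N(11, -9)*D(Q(-1), 4) = 111 + (-16*(-9) - 4*11 - 4*(-9)² - 4*11*(-9))*((1 + 2*(-1)) + 4) = 111 + (144 - 44 - 4*81 + 396)*((1 - 2) + 4) = 111 + (144 - 44 - 324 + 396)*(-1 + 4) = 111 + 172*3 = 111 + 516 = 627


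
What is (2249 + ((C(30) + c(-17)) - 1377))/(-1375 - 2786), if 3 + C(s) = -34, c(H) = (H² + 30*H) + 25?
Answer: -213/1387 ≈ -0.15357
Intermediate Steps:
c(H) = 25 + H² + 30*H
C(s) = -37 (C(s) = -3 - 34 = -37)
(2249 + ((C(30) + c(-17)) - 1377))/(-1375 - 2786) = (2249 + ((-37 + (25 + (-17)² + 30*(-17))) - 1377))/(-1375 - 2786) = (2249 + ((-37 + (25 + 289 - 510)) - 1377))/(-4161) = (2249 + ((-37 - 196) - 1377))*(-1/4161) = (2249 + (-233 - 1377))*(-1/4161) = (2249 - 1610)*(-1/4161) = 639*(-1/4161) = -213/1387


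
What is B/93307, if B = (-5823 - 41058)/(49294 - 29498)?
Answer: -46881/1847105372 ≈ -2.5381e-5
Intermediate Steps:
B = -46881/19796 ≈ -2.3682
B/93307 = -46881/19796/93307 = -46881/19796*1/93307 = -46881/1847105372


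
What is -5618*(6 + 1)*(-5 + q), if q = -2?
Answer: 275282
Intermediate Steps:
-5618*(6 + 1)*(-5 + q) = -5618*(6 + 1)*(-5 - 2) = -39326*(-7) = -5618*(-49) = 275282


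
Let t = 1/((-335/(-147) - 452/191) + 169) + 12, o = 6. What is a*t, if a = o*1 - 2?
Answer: 113877450/2371277 ≈ 48.024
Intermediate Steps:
a = 4 (a = 6*1 - 2 = 6 - 2 = 4)
t = 56938725/4742554 (t = 1/((-335*(-1/147) - 452*1/191) + 169) + 12 = 1/((335/147 - 452/191) + 169) + 12 = 1/(-2459/28077 + 169) + 12 = 1/(4742554/28077) + 12 = 28077/4742554 + 12 = 56938725/4742554 ≈ 12.006)
a*t = 4*(56938725/4742554) = 113877450/2371277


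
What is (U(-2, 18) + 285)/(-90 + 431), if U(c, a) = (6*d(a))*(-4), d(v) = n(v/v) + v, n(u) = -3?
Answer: -75/341 ≈ -0.21994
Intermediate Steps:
d(v) = -3 + v
U(c, a) = 72 - 24*a (U(c, a) = (6*(-3 + a))*(-4) = (-18 + 6*a)*(-4) = 72 - 24*a)
(U(-2, 18) + 285)/(-90 + 431) = ((72 - 24*18) + 285)/(-90 + 431) = ((72 - 432) + 285)/341 = (-360 + 285)*(1/341) = -75*1/341 = -75/341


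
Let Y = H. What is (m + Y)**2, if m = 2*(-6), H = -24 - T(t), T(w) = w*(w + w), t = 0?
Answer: 1296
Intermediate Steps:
T(w) = 2*w**2 (T(w) = w*(2*w) = 2*w**2)
H = -24 (H = -24 - 2*0**2 = -24 - 2*0 = -24 - 1*0 = -24 + 0 = -24)
Y = -24
m = -12
(m + Y)**2 = (-12 - 24)**2 = (-36)**2 = 1296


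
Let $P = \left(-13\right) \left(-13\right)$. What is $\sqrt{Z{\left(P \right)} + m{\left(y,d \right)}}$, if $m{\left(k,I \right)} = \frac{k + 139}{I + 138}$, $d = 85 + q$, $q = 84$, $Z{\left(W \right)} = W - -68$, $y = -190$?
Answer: $\frac{2 \sqrt{5580339}}{307} \approx 15.389$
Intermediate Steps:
$P = 169$
$Z{\left(W \right)} = 68 + W$ ($Z{\left(W \right)} = W + 68 = 68 + W$)
$d = 169$ ($d = 85 + 84 = 169$)
$m{\left(k,I \right)} = \frac{139 + k}{138 + I}$
$\sqrt{Z{\left(P \right)} + m{\left(y,d \right)}} = \sqrt{\left(68 + 169\right) + \frac{139 - 190}{138 + 169}} = \sqrt{237 + \frac{1}{307} \left(-51\right)} = \sqrt{237 - \frac{51}{307}} = \sqrt{\frac{72708}{307}} = \frac{2 \sqrt{5580339}}{307}$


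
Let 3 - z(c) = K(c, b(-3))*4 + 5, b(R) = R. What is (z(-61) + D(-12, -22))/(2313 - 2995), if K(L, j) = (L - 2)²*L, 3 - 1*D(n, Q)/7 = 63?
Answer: -484007/341 ≈ -1419.4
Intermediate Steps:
D(n, Q) = -420 (D(n, Q) = 21 - 7*63 = 21 - 441 = -420)
K(L, j) = L*(-2 + L)² (K(L, j) = (-2 + L)²*L = L*(-2 + L)²)
z(c) = -2 - 4*c*(-2 + c)² (z(c) = 3 - ((c*(-2 + c)²)*4 + 5) = 3 - (4*c*(-2 + c)² + 5) = 3 - (5 + 4*c*(-2 + c)²) = 3 + (-5 - 4*c*(-2 + c)²) = -2 - 4*c*(-2 + c)²)
(z(-61) + D(-12, -22))/(2313 - 2995) = ((-2 - 4*(-61)*(-2 - 61)²) - 420)/(2313 - 2995) = ((-2 - 4*(-61)*(-63)²) - 420)/(-682) = ((-2 - 4*(-61)*3969) - 420)*(-1/682) = ((-2 + 968436) - 420)*(-1/682) = (968434 - 420)*(-1/682) = 968014*(-1/682) = -484007/341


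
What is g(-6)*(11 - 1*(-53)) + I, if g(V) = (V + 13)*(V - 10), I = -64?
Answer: -7232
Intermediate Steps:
g(V) = (-10 + V)*(13 + V) (g(V) = (13 + V)*(-10 + V) = (-10 + V)*(13 + V))
g(-6)*(11 - 1*(-53)) + I = (-130 + (-6)² + 3*(-6))*(11 - 1*(-53)) - 64 = (-130 + 36 - 18)*(11 + 53) - 64 = -112*64 - 64 = -7168 - 64 = -7232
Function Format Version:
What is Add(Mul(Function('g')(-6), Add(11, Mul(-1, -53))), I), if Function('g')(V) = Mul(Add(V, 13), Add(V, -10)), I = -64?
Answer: -7232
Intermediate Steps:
Function('g')(V) = Mul(Add(-10, V), Add(13, V)) (Function('g')(V) = Mul(Add(13, V), Add(-10, V)) = Mul(Add(-10, V), Add(13, V)))
Add(Mul(Function('g')(-6), Add(11, Mul(-1, -53))), I) = Add(Mul(Add(-130, Pow(-6, 2), Mul(3, -6)), Add(11, Mul(-1, -53))), -64) = Add(Mul(Add(-130, 36, -18), Add(11, 53)), -64) = Add(Mul(-112, 64), -64) = Add(-7168, -64) = -7232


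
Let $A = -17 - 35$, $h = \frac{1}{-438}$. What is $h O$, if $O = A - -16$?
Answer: $\frac{6}{73} \approx 0.082192$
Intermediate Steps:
$h = - \frac{1}{438} \approx -0.0022831$
$A = -52$ ($A = -17 - 35 = -52$)
$O = -36$ ($O = -52 - -16 = -52 + 16 = -36$)
$h O = \left(- \frac{1}{438}\right) \left(-36\right) = \frac{6}{73}$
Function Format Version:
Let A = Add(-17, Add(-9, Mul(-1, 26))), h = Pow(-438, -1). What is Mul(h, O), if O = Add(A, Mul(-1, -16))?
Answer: Rational(6, 73) ≈ 0.082192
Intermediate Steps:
h = Rational(-1, 438) ≈ -0.0022831
A = -52 (A = Add(-17, Add(-9, -26)) = Add(-17, -35) = -52)
O = -36 (O = Add(-52, Mul(-1, -16)) = Add(-52, 16) = -36)
Mul(h, O) = Mul(Rational(-1, 438), -36) = Rational(6, 73)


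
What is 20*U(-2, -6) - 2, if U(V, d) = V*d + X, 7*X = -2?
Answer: 1626/7 ≈ 232.29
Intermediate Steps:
X = -2/7 (X = (1/7)*(-2) = -2/7 ≈ -0.28571)
U(V, d) = -2/7 + V*d (U(V, d) = V*d - 2/7 = -2/7 + V*d)
20*U(-2, -6) - 2 = 20*(-2/7 - 2*(-6)) - 2 = 20*(-2/7 + 12) - 2 = 20*(82/7) - 2 = 1640/7 - 2 = 1626/7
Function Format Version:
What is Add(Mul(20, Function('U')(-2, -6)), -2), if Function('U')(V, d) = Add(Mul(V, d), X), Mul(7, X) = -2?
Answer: Rational(1626, 7) ≈ 232.29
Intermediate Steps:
X = Rational(-2, 7) (X = Mul(Rational(1, 7), -2) = Rational(-2, 7) ≈ -0.28571)
Function('U')(V, d) = Add(Rational(-2, 7), Mul(V, d)) (Function('U')(V, d) = Add(Mul(V, d), Rational(-2, 7)) = Add(Rational(-2, 7), Mul(V, d)))
Add(Mul(20, Function('U')(-2, -6)), -2) = Add(Mul(20, Add(Rational(-2, 7), Mul(-2, -6))), -2) = Add(Mul(20, Add(Rational(-2, 7), 12)), -2) = Add(Mul(20, Rational(82, 7)), -2) = Add(Rational(1640, 7), -2) = Rational(1626, 7)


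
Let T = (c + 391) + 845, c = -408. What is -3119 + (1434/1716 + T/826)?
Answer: -368192931/118118 ≈ -3117.2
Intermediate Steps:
T = 828 (T = (-408 + 391) + 845 = -17 + 845 = 828)
-3119 + (1434/1716 + T/826) = -3119 + (1434/1716 + 828/826) = -3119 + (1434*(1/1716) + 828*(1/826)) = -3119 + (239/286 + 414/413) = -3119 + 217111/118118 = -368192931/118118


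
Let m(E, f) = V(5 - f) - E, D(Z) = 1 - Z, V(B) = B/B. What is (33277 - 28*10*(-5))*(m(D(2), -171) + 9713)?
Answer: 336887055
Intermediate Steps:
V(B) = 1
m(E, f) = 1 - E
(33277 - 28*10*(-5))*(m(D(2), -171) + 9713) = (33277 - 28*10*(-5))*((1 - (1 - 1*2)) + 9713) = (33277 - 280*(-5))*((1 - (1 - 2)) + 9713) = (33277 + 1400)*((1 - 1*(-1)) + 9713) = 34677*((1 + 1) + 9713) = 34677*(2 + 9713) = 34677*9715 = 336887055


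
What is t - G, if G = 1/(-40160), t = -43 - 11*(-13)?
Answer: 4016001/40160 ≈ 100.00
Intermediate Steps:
t = 100 (t = -43 + 143 = 100)
G = -1/40160 ≈ -2.4900e-5
t - G = 100 - 1*(-1/40160) = 100 + 1/40160 = 4016001/40160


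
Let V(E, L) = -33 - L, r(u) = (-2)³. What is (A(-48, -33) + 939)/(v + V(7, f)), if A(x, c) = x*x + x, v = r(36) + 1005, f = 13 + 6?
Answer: 71/21 ≈ 3.3810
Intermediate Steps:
f = 19
r(u) = -8
v = 997 (v = -8 + 1005 = 997)
A(x, c) = x + x² (A(x, c) = x² + x = x + x²)
(A(-48, -33) + 939)/(v + V(7, f)) = (-48*(1 - 48) + 939)/(997 + (-33 - 1*19)) = (-48*(-47) + 939)/(997 + (-33 - 19)) = (2256 + 939)/(997 - 52) = 3195/945 = 3195*(1/945) = 71/21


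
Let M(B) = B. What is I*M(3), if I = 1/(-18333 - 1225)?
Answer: -3/19558 ≈ -0.00015339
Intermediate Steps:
I = -1/19558 (I = 1/(-19558) = -1/19558 ≈ -5.1130e-5)
I*M(3) = -1/19558*3 = -3/19558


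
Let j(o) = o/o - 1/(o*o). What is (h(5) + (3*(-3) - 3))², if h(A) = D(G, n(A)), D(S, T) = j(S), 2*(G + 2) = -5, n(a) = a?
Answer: 801025/6561 ≈ 122.09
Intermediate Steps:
G = -9/2 (G = -2 + (½)*(-5) = -2 - 5/2 = -9/2 ≈ -4.5000)
j(o) = 1 - 1/o² (j(o) = 1 - 1/(o²) = 1 - 1/o²)
D(S, T) = 1 - 1/S²
h(A) = 77/81 (h(A) = 1 - 1/(-9/2)² = 1 - 1*4/81 = 1 - 4/81 = 77/81)
(h(5) + (3*(-3) - 3))² = (77/81 + (3*(-3) - 3))² = (77/81 + (-9 - 3))² = (77/81 - 12)² = (-895/81)² = 801025/6561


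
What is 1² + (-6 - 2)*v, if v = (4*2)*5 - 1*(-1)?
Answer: -327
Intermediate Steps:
v = 41 (v = 8*5 + 1 = 40 + 1 = 41)
1² + (-6 - 2)*v = 1² + (-6 - 2)*41 = 1 - 8*41 = 1 - 328 = -327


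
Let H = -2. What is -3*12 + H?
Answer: -38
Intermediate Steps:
-3*12 + H = -3*12 - 2 = -36 - 2 = -38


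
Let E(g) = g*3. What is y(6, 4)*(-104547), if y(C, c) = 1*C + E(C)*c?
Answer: -8154666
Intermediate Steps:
E(g) = 3*g
y(C, c) = C + 3*C*c (y(C, c) = 1*C + (3*C)*c = C + 3*C*c)
y(6, 4)*(-104547) = (6*(1 + 3*4))*(-104547) = (6*(1 + 12))*(-104547) = (6*13)*(-104547) = 78*(-104547) = -8154666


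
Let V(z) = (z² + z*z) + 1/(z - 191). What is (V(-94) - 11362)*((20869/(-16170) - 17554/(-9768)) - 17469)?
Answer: -767140816018661/6959700 ≈ -1.1023e+8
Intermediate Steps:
V(z) = 1/(-191 + z) + 2*z² (V(z) = (z² + z²) + 1/(-191 + z) = 2*z² + 1/(-191 + z) = 1/(-191 + z) + 2*z²)
(V(-94) - 11362)*((20869/(-16170) - 17554/(-9768)) - 17469) = ((1 - 382*(-94)² + 2*(-94)³)/(-191 - 94) - 11362)*((20869/(-16170) - 17554/(-9768)) - 17469) = ((1 - 382*8836 + 2*(-830584))/(-285) - 11362)*((20869*(-1/16170) - 17554*(-1/9768)) - 17469) = (-(1 - 3375352 - 1661168)/285 - 11362)*((-20869/16170 + 8777/4884) - 17469) = (-1/285*(-5036519) - 11362)*(606059/1196580 - 17469) = (5036519/285 - 11362)*(-20902449961/1196580) = (1798349/285)*(-20902449961/1196580) = -767140816018661/6959700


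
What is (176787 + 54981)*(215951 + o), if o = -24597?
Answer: 44349733872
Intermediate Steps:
(176787 + 54981)*(215951 + o) = (176787 + 54981)*(215951 - 24597) = 231768*191354 = 44349733872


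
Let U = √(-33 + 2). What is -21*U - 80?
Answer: -80 - 21*I*√31 ≈ -80.0 - 116.92*I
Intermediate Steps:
U = I*√31 (U = √(-31) = I*√31 ≈ 5.5678*I)
-21*U - 80 = -21*I*√31 - 80 = -80 - 21*I*√31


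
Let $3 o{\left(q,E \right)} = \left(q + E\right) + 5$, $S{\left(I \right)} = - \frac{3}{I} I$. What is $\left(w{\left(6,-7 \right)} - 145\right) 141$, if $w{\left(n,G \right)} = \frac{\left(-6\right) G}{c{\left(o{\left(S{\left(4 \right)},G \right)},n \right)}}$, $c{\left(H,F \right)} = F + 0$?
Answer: $-19458$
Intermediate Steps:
$S{\left(I \right)} = -3$
$o{\left(q,E \right)} = \frac{5}{3} + \frac{E}{3} + \frac{q}{3}$ ($o{\left(q,E \right)} = \frac{\left(q + E\right) + 5}{3} = \frac{\left(E + q\right) + 5}{3} = \frac{5 + E + q}{3} = \frac{5}{3} + \frac{E}{3} + \frac{q}{3}$)
$c{\left(H,F \right)} = F$
$w{\left(n,G \right)} = - \frac{6 G}{n}$ ($w{\left(n,G \right)} = \frac{\left(-6\right) G}{n} = - \frac{6 G}{n}$)
$\left(w{\left(6,-7 \right)} - 145\right) 141 = \left(\left(-6\right) \left(-7\right) \frac{1}{6} - 145\right) 141 = \left(7 - 145\right) 141 = \left(-138\right) 141 = -19458$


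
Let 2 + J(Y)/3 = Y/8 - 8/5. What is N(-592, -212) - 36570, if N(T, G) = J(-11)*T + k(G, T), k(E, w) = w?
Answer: -141632/5 ≈ -28326.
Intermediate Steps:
J(Y) = -54/5 + 3*Y/8 (J(Y) = -6 + 3*(Y/8 - 8/5) = -6 + 3*(-8/5 + Y/8) = -6 + (-24/5 + 3*Y/8) = -54/5 + 3*Y/8)
N(T, G) = -557*T/40 (N(T, G) = (-54/5 + (3/8)*(-11))*T + T = (-54/5 - 33/8)*T + T = -597*T/40 + T = -557*T/40)
N(-592, -212) - 36570 = -557/40*(-592) - 36570 = 41218/5 - 36570 = -141632/5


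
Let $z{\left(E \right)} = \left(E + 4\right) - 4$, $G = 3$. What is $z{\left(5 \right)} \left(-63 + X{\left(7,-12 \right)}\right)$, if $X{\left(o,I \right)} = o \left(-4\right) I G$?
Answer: $4725$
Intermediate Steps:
$X{\left(o,I \right)} = - 12 I o$ ($X{\left(o,I \right)} = o \left(-4\right) I 3 = - 4 o I 3 = - 4 I o 3 = - 12 I o$)
$z{\left(E \right)} = E$ ($z{\left(E \right)} = \left(4 + E\right) - 4 = E$)
$z{\left(5 \right)} \left(-63 + X{\left(7,-12 \right)}\right) = 5 \left(-63 - \left(-144\right) 7\right) = 5 \left(-63 + 1008\right) = 5 \cdot 945 = 4725$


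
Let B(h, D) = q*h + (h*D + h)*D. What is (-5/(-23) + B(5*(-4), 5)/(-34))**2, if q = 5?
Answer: 66178225/152881 ≈ 432.87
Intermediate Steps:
B(h, D) = 5*h + D*(h + D*h) (B(h, D) = 5*h + (h*D + h)*D = 5*h + (D*h + h)*D = 5*h + (h + D*h)*D = 5*h + D*(h + D*h))
(-5/(-23) + B(5*(-4), 5)/(-34))**2 = (-5/(-23) + ((5*(-4))*(5 + 5 + 5**2))/(-34))**2 = (-5*(-1/23) - 20*(5 + 5 + 25)*(-1/34))**2 = (5/23 - 20*35*(-1/34))**2 = (5/23 - 700*(-1/34))**2 = (5/23 + 350/17)**2 = (8135/391)**2 = 66178225/152881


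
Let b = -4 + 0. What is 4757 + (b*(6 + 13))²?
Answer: 10533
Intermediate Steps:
b = -4
4757 + (b*(6 + 13))² = 4757 + (-4*(6 + 13))² = 4757 + (-4*19)² = 4757 + (-76)² = 4757 + 5776 = 10533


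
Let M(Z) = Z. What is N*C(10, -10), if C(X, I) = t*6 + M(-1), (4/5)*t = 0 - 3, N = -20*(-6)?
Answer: -2820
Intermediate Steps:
N = 120
t = -15/4 (t = 5*(0 - 3)/4 = (5/4)*(-3) = -15/4 ≈ -3.7500)
C(X, I) = -47/2 (C(X, I) = -15/4*6 - 1 = -45/2 - 1 = -47/2)
N*C(10, -10) = 120*(-47/2) = -2820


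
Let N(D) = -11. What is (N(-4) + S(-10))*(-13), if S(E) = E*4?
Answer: 663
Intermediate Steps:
S(E) = 4*E
(N(-4) + S(-10))*(-13) = (-11 + 4*(-10))*(-13) = (-11 - 40)*(-13) = -51*(-13) = 663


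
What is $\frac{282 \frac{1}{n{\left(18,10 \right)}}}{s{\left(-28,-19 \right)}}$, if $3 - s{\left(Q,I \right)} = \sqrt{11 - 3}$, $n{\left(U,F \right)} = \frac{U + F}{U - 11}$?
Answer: $\frac{423}{2} + 141 \sqrt{2} \approx 410.9$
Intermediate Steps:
$n{\left(U,F \right)} = \frac{F + U}{-11 + U}$
$s{\left(Q,I \right)} = 3 - 2 \sqrt{2}$ ($s{\left(Q,I \right)} = 3 - \sqrt{11 - 3} = 3 - \sqrt{8} = 3 - 2 \sqrt{2}$)
$\frac{282 \frac{1}{n{\left(18,10 \right)}}}{s{\left(-28,-19 \right)}} = \frac{282 \frac{1}{\frac{1}{-11 + 18} \left(10 + 18\right)}}{3 - 2 \sqrt{2}} = \frac{282 \frac{1}{\frac{1}{7} \cdot 28}}{3 - 2 \sqrt{2}} = \frac{282 \cdot \frac{1}{4}}{3 - 2 \sqrt{2}} = \frac{141}{2 \left(3 - 2 \sqrt{2}\right)}$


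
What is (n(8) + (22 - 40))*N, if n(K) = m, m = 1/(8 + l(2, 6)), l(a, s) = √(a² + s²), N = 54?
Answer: -954 - 9*√10/2 ≈ -968.23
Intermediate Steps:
m = 1/(8 + 2*√10) (m = 1/(8 + √(2² + 6²)) = 1/(8 + √(4 + 36)) = 1/(8 + √40) = 1/(8 + 2*√10) ≈ 0.069810)
n(K) = ⅓ - √10/12
(n(8) + (22 - 40))*N = ((⅓ - √10/12) + (22 - 40))*54 = ((⅓ - √10/12) - 18)*54 = (-53/3 - √10/12)*54 = -954 - 9*√10/2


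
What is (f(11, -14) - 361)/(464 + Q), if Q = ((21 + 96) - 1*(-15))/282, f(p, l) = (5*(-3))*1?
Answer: -8836/10915 ≈ -0.80953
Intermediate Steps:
f(p, l) = -15 (f(p, l) = -15*1 = -15)
Q = 22/47 (Q = (117 + 15)*(1/282) = 132*(1/282) = 22/47 ≈ 0.46809)
(f(11, -14) - 361)/(464 + Q) = (-15 - 361)/(464 + 22/47) = -376/21830/47 = -376*47/21830 = -8836/10915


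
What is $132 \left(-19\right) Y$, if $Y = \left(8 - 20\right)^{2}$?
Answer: $-361152$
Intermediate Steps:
$Y = 144$ ($Y = \left(8 - 20\right)^{2} = \left(-12\right)^{2} = 144$)
$132 \left(-19\right) Y = 132 \left(-19\right) 144 = \left(-2508\right) 144 = -361152$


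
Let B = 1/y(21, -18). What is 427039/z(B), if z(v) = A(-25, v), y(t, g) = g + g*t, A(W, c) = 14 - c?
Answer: 169107444/5545 ≈ 30497.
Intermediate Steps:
B = -1/396 (B = 1/(-18*(1 + 21)) = 1/(-18*22) = 1/(-396) = -1/396 ≈ -0.0025253)
z(v) = 14 - v
427039/z(B) = 427039/(14 - 1*(-1/396)) = 427039/(14 + 1/396) = 427039/(5545/396) = 427039*(396/5545) = 169107444/5545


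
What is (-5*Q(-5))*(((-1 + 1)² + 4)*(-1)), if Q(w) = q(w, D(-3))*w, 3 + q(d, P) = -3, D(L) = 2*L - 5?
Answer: 600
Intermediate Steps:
D(L) = -5 + 2*L
q(d, P) = -6 (q(d, P) = -3 - 3 = -6)
Q(w) = -6*w
(-5*Q(-5))*(((-1 + 1)² + 4)*(-1)) = (-(-30)*(-5))*(((-1 + 1)² + 4)*(-1)) = (-5*30)*((0² + 4)*(-1)) = -150*(0 + 4)*(-1) = -600*(-1) = -150*(-4) = 600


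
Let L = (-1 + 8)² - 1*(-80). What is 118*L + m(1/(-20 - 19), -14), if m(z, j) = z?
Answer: 593657/39 ≈ 15222.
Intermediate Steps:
L = 129 (L = 7² + 80 = 49 + 80 = 129)
118*L + m(1/(-20 - 19), -14) = 118*129 + 1/(-20 - 19) = 15222 + 1/(-39) = 15222 - 1/39 = 593657/39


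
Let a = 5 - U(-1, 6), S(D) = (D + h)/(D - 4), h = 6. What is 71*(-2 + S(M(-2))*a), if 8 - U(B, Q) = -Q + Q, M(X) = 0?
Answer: 355/2 ≈ 177.50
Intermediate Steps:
U(B, Q) = 8 (U(B, Q) = 8 - (-Q + Q) = 8 - 1*0 = 8 + 0 = 8)
S(D) = (6 + D)/(-4 + D) (S(D) = (D + 6)/(D - 4) = (6 + D)/(-4 + D))
a = -3 (a = 5 - 1*8 = 5 - 8 = -3)
71*(-2 + S(M(-2))*a) = 71*(-2 + ((6 + 0)/(-4 + 0))*(-3)) = 71*(-2 + (6/(-4))*(-3)) = 71*(-2 - 1/4*6*(-3)) = 71*(-2 - 3/2*(-3)) = 71*(-2 + 9/2) = 71*(5/2) = 355/2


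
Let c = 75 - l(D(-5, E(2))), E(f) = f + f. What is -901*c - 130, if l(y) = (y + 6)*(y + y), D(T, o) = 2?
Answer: -38873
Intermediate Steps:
E(f) = 2*f
l(y) = 2*y*(6 + y) (l(y) = (6 + y)*(2*y) = 2*y*(6 + y))
c = 43 (c = 75 - 2*2*(6 + 2) = 75 - 2*2*8 = 75 - 1*32 = 75 - 32 = 43)
-901*c - 130 = -901*43 - 130 = -38743 - 130 = -38873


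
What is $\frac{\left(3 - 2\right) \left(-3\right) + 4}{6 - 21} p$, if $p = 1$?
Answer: $- \frac{1}{15} \approx -0.066667$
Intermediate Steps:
$\frac{\left(3 - 2\right) \left(-3\right) + 4}{6 - 21} p = \frac{\left(3 - 2\right) \left(-3\right) + 4}{6 - 21} \cdot 1 = \frac{1 \left(-3\right) + 4}{-15} \cdot 1 = - \frac{-3 + 4}{15} \cdot 1 = \left(- \frac{1}{15}\right) 1 \cdot 1 = \left(- \frac{1}{15}\right) 1 = - \frac{1}{15}$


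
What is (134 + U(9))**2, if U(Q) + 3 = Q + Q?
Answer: 22201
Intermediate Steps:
U(Q) = -3 + 2*Q (U(Q) = -3 + (Q + Q) = -3 + 2*Q)
(134 + U(9))**2 = (134 + (-3 + 2*9))**2 = (134 + (-3 + 18))**2 = (134 + 15)**2 = 149**2 = 22201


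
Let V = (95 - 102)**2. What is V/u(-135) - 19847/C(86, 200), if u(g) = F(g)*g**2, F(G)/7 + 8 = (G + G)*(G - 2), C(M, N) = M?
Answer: -3344204366512/14490934425 ≈ -230.78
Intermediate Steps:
F(G) = -56 + 14*G*(-2 + G) (F(G) = -56 + 7*((G + G)*(G - 2)) = -56 + 7*((2*G)*(-2 + G)) = -56 + 7*(2*G*(-2 + G)) = -56 + 14*G*(-2 + G))
u(g) = g**2*(-56 - 28*g + 14*g**2) (u(g) = (-56 - 28*g + 14*g**2)*g**2 = g**2*(-56 - 28*g + 14*g**2))
V = 49 (V = (-7)**2 = 49)
V/u(-135) - 19847/C(86, 200) = 49/((14*(-135)**2*(-4 + (-135)**2 - 2*(-135)))) - 19847/86 = 49/((14*18225*(-4 + 18225 + 270))) - 19847*1/86 = 49/((14*18225*18491)) - 19847/86 = 49/4717978650 - 19847/86 = 49*(1/4717978650) - 19847/86 = 7/673996950 - 19847/86 = -3344204366512/14490934425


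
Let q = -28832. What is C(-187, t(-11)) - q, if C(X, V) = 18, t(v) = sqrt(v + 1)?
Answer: 28850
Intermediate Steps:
t(v) = sqrt(1 + v)
C(-187, t(-11)) - q = 18 - 1*(-28832) = 18 + 28832 = 28850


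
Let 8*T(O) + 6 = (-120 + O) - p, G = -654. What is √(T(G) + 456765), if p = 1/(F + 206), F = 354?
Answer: √143210927930/560 ≈ 675.77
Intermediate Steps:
p = 1/560 (p = 1/(354 + 206) = 1/560 ≈ 0.0017857)
T(O) = -70561/4480 + O/8 (T(O) = -¾ + ((-120 + O) - 1*1/560)/8 = -¾ + ((-120 + O) - 1/560)/8 = -¾ + (-67201/560 + O)/8 = -¾ + (-67201/4480 + O/8) = -70561/4480 + O/8)
√(T(G) + 456765) = √((-70561/4480 + (⅛)*(-654)) + 456765) = √((-70561/4480 - 327/4) + 456765) = √(-436801/4480 + 456765) = √(2045870399/4480) = √143210927930/560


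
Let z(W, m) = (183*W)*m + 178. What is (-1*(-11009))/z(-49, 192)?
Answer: -11009/1721486 ≈ -0.0063951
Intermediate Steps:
z(W, m) = 178 + 183*W*m (z(W, m) = 183*W*m + 178 = 178 + 183*W*m)
(-1*(-11009))/z(-49, 192) = (-1*(-11009))/(178 + 183*(-49)*192) = 11009/(178 - 1721664) = 11009/(-1721486) = 11009*(-1/1721486) = -11009/1721486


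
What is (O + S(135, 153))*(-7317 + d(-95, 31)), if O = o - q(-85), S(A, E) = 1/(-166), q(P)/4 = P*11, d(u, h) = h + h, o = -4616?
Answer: 1055000335/166 ≈ 6.3554e+6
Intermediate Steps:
d(u, h) = 2*h
q(P) = 44*P (q(P) = 4*(P*11) = 4*(11*P) = 44*P)
S(A, E) = -1/166
O = -876 (O = -4616 - 44*(-85) = -4616 - 1*(-3740) = -4616 + 3740 = -876)
(O + S(135, 153))*(-7317 + d(-95, 31)) = (-876 - 1/166)*(-7317 + 2*31) = -145417*(-7317 + 62)/166 = -145417/166*(-7255) = 1055000335/166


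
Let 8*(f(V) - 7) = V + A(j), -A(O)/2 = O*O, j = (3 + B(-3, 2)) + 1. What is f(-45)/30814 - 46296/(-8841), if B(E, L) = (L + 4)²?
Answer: 542110743/103781552 ≈ 5.2236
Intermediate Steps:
B(E, L) = (4 + L)²
j = 40 (j = (3 + (4 + 2)²) + 1 = (3 + 6²) + 1 = (3 + 36) + 1 = 39 + 1 = 40)
A(O) = -2*O² (A(O) = -2*O*O = -2*O²)
f(V) = -393 + V/8 (f(V) = 7 + (V - 2*40²)/8 = 7 + (V - 2*1600)/8 = 7 + (V - 3200)/8 = 7 + (-3200 + V)/8 = 7 + (-400 + V/8) = -393 + V/8)
f(-45)/30814 - 46296/(-8841) = (-393 + (⅛)*(-45))/30814 - 46296/(-8841) = (-393 - 45/8)*(1/30814) - 46296*(-1/8841) = -3189/8*1/30814 + 15432/2947 = -3189/246512 + 15432/2947 = 542110743/103781552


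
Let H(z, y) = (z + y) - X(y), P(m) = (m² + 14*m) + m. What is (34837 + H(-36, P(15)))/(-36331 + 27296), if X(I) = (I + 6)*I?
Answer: 13073/695 ≈ 18.810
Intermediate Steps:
X(I) = I*(6 + I) (X(I) = (6 + I)*I = I*(6 + I))
P(m) = m² + 15*m
H(z, y) = y + z - y*(6 + y) (H(z, y) = (z + y) - y*(6 + y) = (y + z) - y*(6 + y) = y + z - y*(6 + y))
(34837 + H(-36, P(15)))/(-36331 + 27296) = (34837 + (15*(15 + 15) - 36 - 15*(15 + 15)*(6 + 15*(15 + 15))))/(-36331 + 27296) = (34837 + (15*30 - 36 - 15*30*(6 + 15*30)))/(-9035) = (34837 + (450 - 36 - 1*450*(6 + 450)))*(-1/9035) = (34837 + (450 - 36 - 1*450*456))*(-1/9035) = (34837 + (450 - 36 - 205200))*(-1/9035) = (34837 - 204786)*(-1/9035) = -169949*(-1/9035) = 13073/695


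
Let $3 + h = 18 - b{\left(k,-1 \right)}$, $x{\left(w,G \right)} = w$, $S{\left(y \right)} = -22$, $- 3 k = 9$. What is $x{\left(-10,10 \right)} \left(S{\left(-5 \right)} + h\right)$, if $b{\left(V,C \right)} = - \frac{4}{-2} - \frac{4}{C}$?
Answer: $130$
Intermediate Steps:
$k = -3$ ($k = \left(- \frac{1}{3}\right) 9 = -3$)
$b{\left(V,C \right)} = 2 - \frac{4}{C}$ ($b{\left(V,C \right)} = \left(-4\right) \left(- \frac{1}{2}\right) - \frac{4}{C} = 2 - \frac{4}{C}$)
$h = 9$ ($h = -3 + \left(18 - \left(2 - \frac{4}{-1}\right)\right) = -3 + \left(18 - \left(2 - -4\right)\right) = -3 + \left(18 - \left(2 + 4\right)\right) = -3 + \left(18 - 6\right) = -3 + 12 = 9$)
$x{\left(-10,10 \right)} \left(S{\left(-5 \right)} + h\right) = - 10 \left(-22 + 9\right) = \left(-10\right) \left(-13\right) = 130$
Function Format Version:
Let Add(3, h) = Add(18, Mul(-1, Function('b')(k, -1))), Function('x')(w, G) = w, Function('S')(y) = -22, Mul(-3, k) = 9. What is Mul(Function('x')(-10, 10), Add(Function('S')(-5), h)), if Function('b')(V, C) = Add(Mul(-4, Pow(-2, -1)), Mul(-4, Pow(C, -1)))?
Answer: 130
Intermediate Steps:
k = -3 (k = Mul(Rational(-1, 3), 9) = -3)
Function('b')(V, C) = Add(2, Mul(-4, Pow(C, -1))) (Function('b')(V, C) = Add(Mul(-4, Rational(-1, 2)), Mul(-4, Pow(C, -1))) = Add(2, Mul(-4, Pow(C, -1))))
h = 9 (h = Add(-3, Add(18, Mul(-1, Add(2, Mul(-4, Pow(-1, -1)))))) = Add(-3, Add(18, Mul(-1, Add(2, Mul(-4, -1))))) = Add(-3, Add(18, Mul(-1, Add(2, 4)))) = Add(-3, Add(18, Mul(-1, 6))) = Add(-3, Add(18, -6)) = Add(-3, 12) = 9)
Mul(Function('x')(-10, 10), Add(Function('S')(-5), h)) = Mul(-10, Add(-22, 9)) = Mul(-10, -13) = 130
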